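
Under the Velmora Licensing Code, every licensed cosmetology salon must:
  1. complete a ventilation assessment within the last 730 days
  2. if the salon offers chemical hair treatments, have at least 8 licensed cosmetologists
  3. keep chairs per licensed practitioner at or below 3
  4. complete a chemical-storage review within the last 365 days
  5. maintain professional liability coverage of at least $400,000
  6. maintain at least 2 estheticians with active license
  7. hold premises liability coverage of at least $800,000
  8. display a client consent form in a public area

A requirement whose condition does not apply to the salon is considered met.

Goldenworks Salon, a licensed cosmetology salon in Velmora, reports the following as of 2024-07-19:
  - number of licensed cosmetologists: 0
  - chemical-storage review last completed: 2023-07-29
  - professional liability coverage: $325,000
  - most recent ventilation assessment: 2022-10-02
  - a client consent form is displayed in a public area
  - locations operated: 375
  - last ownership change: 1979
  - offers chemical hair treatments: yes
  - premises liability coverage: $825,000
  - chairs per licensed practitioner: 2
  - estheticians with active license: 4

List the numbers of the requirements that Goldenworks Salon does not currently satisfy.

1. ventilation assessment 656 days ago vs limit 730 → met
2. condition 'offers chemical hair treatments' holds; licensed cosmetologists 0 < 8 → not met
3. chairs per licensed practitioner 2 ≤ 3 → met
4. chemical-storage review 356 days ago vs limit 365 → met
5. professional liability coverage $325,000 < $400,000 → not met
6. estheticians with active license 4 ≥ 2 → met
7. premises liability coverage $825,000 ≥ $800,000 → met
8. client consent form present → met
Not met: 2, 5

2, 5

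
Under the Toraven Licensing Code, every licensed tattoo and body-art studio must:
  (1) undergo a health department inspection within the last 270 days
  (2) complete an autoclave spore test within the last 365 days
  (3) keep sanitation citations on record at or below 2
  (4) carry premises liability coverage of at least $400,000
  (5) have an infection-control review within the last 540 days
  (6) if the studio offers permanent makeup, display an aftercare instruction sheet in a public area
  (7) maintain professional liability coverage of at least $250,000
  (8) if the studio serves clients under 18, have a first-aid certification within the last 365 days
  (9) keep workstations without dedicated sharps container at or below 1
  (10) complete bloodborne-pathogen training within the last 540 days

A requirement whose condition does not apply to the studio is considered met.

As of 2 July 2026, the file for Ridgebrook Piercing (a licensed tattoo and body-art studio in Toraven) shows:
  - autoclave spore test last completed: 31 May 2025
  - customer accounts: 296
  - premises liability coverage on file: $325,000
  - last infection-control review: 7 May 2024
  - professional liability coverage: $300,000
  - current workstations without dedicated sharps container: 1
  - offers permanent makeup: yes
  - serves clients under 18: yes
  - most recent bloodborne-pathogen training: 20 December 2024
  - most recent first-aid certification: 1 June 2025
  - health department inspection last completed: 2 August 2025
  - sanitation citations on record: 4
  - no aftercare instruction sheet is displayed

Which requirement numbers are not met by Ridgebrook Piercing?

1, 2, 3, 4, 5, 6, 8, 10

1. health department inspection 334 days ago vs limit 270 → not met
2. autoclave spore test 397 days ago vs limit 365 → not met
3. sanitation citations on record 4 > 2 → not met
4. premises liability coverage $325,000 < $400,000 → not met
5. infection-control review 786 days ago vs limit 540 → not met
6. condition 'offers permanent makeup' holds; aftercare instruction sheet absent → not met
7. professional liability coverage $300,000 ≥ $250,000 → met
8. condition 'serves clients under 18' holds; first-aid certification 396 days ago vs limit 365 → not met
9. workstations without dedicated sharps container 1 ≤ 1 → met
10. bloodborne-pathogen training 559 days ago vs limit 540 → not met
Not met: 1, 2, 3, 4, 5, 6, 8, 10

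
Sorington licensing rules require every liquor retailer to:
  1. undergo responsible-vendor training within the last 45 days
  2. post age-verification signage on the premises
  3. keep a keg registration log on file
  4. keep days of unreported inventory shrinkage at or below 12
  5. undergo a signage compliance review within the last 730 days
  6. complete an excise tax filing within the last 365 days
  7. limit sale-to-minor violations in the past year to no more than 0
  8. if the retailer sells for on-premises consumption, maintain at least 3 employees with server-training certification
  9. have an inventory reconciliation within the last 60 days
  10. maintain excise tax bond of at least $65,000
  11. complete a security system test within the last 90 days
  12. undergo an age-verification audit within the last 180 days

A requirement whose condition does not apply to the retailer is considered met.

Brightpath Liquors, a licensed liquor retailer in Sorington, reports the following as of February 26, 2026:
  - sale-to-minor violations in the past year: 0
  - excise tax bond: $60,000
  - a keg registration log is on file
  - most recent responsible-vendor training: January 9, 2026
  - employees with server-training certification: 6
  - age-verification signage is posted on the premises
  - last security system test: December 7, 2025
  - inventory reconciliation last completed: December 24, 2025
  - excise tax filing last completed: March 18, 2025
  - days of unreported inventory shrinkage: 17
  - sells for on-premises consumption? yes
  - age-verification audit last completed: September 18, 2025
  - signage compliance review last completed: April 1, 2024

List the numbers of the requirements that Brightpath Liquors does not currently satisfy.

1, 4, 9, 10

1. responsible-vendor training 48 days ago vs limit 45 → not met
2. age-verification signage present → met
3. keg registration log present → met
4. days of unreported inventory shrinkage 17 > 12 → not met
5. signage compliance review 696 days ago vs limit 730 → met
6. excise tax filing 345 days ago vs limit 365 → met
7. sale-to-minor violations in the past year 0 ≤ 0 → met
8. condition 'sells for on-premises consumption' holds; employees with server-training certification 6 ≥ 3 → met
9. inventory reconciliation 64 days ago vs limit 60 → not met
10. excise tax bond $60,000 < $65,000 → not met
11. security system test 81 days ago vs limit 90 → met
12. age-verification audit 161 days ago vs limit 180 → met
Not met: 1, 4, 9, 10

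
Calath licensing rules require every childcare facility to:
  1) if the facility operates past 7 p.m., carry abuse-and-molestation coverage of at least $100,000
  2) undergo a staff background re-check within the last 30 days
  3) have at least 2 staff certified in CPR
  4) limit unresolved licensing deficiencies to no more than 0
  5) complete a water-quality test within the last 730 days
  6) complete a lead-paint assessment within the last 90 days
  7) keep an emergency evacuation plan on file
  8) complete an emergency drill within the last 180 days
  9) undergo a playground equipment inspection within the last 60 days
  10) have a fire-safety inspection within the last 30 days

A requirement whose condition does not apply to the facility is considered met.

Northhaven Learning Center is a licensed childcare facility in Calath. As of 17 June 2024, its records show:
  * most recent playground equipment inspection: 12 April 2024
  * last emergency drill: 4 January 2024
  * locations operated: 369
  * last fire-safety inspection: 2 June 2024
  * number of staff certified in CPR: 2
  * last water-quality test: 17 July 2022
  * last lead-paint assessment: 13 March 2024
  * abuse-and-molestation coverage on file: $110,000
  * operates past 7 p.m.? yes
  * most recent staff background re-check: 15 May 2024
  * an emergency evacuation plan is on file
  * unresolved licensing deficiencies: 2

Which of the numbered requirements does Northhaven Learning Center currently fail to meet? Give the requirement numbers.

1. condition 'operates past 7 p.m.' holds; abuse-and-molestation coverage $110,000 ≥ $100,000 → met
2. staff background re-check 33 days ago vs limit 30 → not met
3. staff certified in CPR 2 ≥ 2 → met
4. unresolved licensing deficiencies 2 > 0 → not met
5. water-quality test 701 days ago vs limit 730 → met
6. lead-paint assessment 96 days ago vs limit 90 → not met
7. emergency evacuation plan present → met
8. emergency drill 165 days ago vs limit 180 → met
9. playground equipment inspection 66 days ago vs limit 60 → not met
10. fire-safety inspection 15 days ago vs limit 30 → met
Not met: 2, 4, 6, 9

2, 4, 6, 9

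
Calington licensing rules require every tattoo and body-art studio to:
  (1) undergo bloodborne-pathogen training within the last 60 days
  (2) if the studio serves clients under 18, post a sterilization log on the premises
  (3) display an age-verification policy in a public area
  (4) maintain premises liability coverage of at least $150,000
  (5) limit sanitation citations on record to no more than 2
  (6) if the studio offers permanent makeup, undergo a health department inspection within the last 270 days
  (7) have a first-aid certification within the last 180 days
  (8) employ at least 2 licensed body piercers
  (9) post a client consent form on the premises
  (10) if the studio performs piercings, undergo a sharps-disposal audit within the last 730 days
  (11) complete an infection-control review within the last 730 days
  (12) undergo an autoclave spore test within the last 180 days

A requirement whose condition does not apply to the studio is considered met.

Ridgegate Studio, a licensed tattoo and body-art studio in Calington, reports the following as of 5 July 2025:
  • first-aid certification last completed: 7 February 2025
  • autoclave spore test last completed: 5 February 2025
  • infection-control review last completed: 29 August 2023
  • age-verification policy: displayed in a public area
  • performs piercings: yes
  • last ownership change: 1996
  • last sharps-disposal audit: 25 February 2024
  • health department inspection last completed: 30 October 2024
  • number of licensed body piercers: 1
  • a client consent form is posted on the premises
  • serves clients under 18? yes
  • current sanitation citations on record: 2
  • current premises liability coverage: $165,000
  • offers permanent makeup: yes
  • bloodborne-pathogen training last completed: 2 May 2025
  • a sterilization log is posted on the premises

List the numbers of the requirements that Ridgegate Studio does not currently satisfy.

1. bloodborne-pathogen training 64 days ago vs limit 60 → not met
2. condition 'serves clients under 18' holds; sterilization log present → met
3. age-verification policy present → met
4. premises liability coverage $165,000 ≥ $150,000 → met
5. sanitation citations on record 2 ≤ 2 → met
6. condition 'offers permanent makeup' holds; health department inspection 248 days ago vs limit 270 → met
7. first-aid certification 148 days ago vs limit 180 → met
8. licensed body piercers 1 < 2 → not met
9. client consent form present → met
10. condition 'performs piercings' holds; sharps-disposal audit 496 days ago vs limit 730 → met
11. infection-control review 676 days ago vs limit 730 → met
12. autoclave spore test 150 days ago vs limit 180 → met
Not met: 1, 8

1, 8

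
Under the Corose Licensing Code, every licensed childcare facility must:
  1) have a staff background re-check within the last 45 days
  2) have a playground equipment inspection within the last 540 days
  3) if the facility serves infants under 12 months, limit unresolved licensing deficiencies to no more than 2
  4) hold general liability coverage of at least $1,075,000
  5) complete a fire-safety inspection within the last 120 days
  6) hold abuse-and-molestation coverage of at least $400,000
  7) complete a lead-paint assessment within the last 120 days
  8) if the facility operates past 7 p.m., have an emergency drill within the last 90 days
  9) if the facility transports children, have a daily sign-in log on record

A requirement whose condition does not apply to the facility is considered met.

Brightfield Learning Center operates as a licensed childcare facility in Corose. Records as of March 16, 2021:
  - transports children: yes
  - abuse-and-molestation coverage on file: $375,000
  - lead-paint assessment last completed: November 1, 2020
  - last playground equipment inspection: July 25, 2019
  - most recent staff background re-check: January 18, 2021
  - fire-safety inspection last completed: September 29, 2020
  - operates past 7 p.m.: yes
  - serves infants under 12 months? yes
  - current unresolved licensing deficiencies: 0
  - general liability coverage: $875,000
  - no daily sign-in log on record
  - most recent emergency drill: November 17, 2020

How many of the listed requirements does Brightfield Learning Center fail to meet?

8

1. staff background re-check 57 days ago vs limit 45 → not met
2. playground equipment inspection 600 days ago vs limit 540 → not met
3. condition 'serves infants under 12 months' holds; unresolved licensing deficiencies 0 ≤ 2 → met
4. general liability coverage $875,000 < $1,075,000 → not met
5. fire-safety inspection 168 days ago vs limit 120 → not met
6. abuse-and-molestation coverage $375,000 < $400,000 → not met
7. lead-paint assessment 135 days ago vs limit 120 → not met
8. condition 'operates past 7 p.m.' holds; emergency drill 119 days ago vs limit 90 → not met
9. condition 'transports children' holds; daily sign-in log absent → not met
Not met: 8 of 9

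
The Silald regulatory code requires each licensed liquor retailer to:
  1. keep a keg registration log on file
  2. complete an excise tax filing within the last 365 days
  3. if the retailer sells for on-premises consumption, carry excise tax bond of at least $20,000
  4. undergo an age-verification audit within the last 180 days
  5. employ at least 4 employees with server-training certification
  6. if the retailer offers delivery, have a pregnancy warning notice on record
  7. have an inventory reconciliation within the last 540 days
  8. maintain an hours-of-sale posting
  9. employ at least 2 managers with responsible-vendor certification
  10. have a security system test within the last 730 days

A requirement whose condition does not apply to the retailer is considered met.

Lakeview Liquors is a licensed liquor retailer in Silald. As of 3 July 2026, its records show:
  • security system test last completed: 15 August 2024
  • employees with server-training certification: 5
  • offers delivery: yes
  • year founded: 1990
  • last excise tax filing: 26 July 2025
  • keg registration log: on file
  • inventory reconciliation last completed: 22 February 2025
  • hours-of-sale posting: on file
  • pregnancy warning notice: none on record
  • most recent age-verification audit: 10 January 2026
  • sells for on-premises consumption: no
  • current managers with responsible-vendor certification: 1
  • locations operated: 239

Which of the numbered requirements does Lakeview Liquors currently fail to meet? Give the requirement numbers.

6, 9

1. keg registration log present → met
2. excise tax filing 342 days ago vs limit 365 → met
3. condition 'sells for on-premises consumption' does not hold → requirement n/a → met
4. age-verification audit 174 days ago vs limit 180 → met
5. employees with server-training certification 5 ≥ 4 → met
6. condition 'offers delivery' holds; pregnancy warning notice absent → not met
7. inventory reconciliation 496 days ago vs limit 540 → met
8. hours-of-sale posting present → met
9. managers with responsible-vendor certification 1 < 2 → not met
10. security system test 687 days ago vs limit 730 → met
Not met: 6, 9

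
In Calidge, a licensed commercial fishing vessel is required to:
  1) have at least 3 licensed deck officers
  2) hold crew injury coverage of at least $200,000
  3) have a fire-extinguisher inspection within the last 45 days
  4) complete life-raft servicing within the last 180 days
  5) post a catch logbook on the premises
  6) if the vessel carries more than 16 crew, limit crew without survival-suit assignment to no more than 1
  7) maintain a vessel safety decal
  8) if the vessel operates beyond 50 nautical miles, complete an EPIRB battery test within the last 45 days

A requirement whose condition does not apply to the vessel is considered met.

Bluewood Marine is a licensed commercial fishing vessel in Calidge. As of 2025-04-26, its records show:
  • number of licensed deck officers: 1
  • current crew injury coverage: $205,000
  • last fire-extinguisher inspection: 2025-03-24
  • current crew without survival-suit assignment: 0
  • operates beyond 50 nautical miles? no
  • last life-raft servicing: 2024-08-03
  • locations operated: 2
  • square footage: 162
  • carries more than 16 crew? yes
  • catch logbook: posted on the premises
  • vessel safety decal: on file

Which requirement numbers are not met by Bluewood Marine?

1. licensed deck officers 1 < 3 → not met
2. crew injury coverage $205,000 ≥ $200,000 → met
3. fire-extinguisher inspection 33 days ago vs limit 45 → met
4. life-raft servicing 266 days ago vs limit 180 → not met
5. catch logbook present → met
6. condition 'carries more than 16 crew' holds; crew without survival-suit assignment 0 ≤ 1 → met
7. vessel safety decal present → met
8. condition 'operates beyond 50 nautical miles' does not hold → requirement n/a → met
Not met: 1, 4

1, 4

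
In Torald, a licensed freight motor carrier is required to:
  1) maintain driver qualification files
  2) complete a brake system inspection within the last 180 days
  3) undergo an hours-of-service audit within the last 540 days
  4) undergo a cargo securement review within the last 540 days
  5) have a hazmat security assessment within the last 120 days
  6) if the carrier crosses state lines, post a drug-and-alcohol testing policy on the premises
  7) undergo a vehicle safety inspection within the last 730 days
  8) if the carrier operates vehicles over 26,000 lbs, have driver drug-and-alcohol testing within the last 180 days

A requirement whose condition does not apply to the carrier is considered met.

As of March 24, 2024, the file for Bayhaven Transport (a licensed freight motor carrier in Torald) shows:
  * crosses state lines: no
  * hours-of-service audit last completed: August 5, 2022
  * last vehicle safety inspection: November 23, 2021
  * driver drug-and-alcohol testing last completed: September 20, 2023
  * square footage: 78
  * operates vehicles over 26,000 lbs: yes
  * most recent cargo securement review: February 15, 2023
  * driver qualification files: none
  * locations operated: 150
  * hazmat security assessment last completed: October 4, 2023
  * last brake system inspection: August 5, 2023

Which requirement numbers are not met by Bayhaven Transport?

1, 2, 3, 5, 7, 8

1. driver qualification files absent → not met
2. brake system inspection 232 days ago vs limit 180 → not met
3. hours-of-service audit 597 days ago vs limit 540 → not met
4. cargo securement review 403 days ago vs limit 540 → met
5. hazmat security assessment 172 days ago vs limit 120 → not met
6. condition 'crosses state lines' does not hold → requirement n/a → met
7. vehicle safety inspection 852 days ago vs limit 730 → not met
8. condition 'operates vehicles over 26,000 lbs' holds; driver drug-and-alcohol testing 186 days ago vs limit 180 → not met
Not met: 1, 2, 3, 5, 7, 8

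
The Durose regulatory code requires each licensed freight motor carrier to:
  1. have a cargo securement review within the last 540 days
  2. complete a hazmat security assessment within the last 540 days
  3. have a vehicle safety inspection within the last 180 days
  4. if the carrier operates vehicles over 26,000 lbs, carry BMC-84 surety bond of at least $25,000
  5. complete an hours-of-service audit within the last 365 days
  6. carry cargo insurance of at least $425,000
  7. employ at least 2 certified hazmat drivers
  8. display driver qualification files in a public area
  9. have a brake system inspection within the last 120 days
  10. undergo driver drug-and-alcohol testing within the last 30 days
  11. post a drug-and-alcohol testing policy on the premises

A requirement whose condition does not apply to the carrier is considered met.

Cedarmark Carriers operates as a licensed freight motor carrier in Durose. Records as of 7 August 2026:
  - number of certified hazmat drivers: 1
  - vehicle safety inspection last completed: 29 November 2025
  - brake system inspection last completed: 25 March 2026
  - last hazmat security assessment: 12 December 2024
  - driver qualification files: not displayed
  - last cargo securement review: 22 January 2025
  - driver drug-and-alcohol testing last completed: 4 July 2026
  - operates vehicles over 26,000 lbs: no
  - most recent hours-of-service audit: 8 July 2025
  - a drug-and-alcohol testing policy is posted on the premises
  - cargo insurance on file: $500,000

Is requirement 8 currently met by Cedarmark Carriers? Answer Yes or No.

8. driver qualification files absent → not met

No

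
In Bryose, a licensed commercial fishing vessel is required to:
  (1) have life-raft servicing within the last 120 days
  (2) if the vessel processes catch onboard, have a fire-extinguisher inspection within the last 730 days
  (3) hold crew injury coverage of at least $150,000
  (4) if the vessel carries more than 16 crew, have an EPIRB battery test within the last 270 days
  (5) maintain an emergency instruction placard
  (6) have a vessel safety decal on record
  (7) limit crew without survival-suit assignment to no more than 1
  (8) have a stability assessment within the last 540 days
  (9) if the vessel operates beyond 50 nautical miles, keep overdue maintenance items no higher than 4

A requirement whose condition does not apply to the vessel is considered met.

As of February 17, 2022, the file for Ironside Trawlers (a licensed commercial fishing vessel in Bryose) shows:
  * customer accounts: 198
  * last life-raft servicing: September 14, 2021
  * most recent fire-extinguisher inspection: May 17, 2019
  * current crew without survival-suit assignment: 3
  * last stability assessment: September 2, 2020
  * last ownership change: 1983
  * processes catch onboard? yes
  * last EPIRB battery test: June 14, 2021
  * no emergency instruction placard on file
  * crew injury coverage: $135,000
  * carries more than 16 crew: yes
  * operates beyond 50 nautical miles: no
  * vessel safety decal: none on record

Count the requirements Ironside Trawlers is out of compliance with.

1. life-raft servicing 156 days ago vs limit 120 → not met
2. condition 'processes catch onboard' holds; fire-extinguisher inspection 1007 days ago vs limit 730 → not met
3. crew injury coverage $135,000 < $150,000 → not met
4. condition 'carries more than 16 crew' holds; EPIRB battery test 248 days ago vs limit 270 → met
5. emergency instruction placard absent → not met
6. vessel safety decal absent → not met
7. crew without survival-suit assignment 3 > 1 → not met
8. stability assessment 533 days ago vs limit 540 → met
9. condition 'operates beyond 50 nautical miles' does not hold → requirement n/a → met
Not met: 6 of 9

6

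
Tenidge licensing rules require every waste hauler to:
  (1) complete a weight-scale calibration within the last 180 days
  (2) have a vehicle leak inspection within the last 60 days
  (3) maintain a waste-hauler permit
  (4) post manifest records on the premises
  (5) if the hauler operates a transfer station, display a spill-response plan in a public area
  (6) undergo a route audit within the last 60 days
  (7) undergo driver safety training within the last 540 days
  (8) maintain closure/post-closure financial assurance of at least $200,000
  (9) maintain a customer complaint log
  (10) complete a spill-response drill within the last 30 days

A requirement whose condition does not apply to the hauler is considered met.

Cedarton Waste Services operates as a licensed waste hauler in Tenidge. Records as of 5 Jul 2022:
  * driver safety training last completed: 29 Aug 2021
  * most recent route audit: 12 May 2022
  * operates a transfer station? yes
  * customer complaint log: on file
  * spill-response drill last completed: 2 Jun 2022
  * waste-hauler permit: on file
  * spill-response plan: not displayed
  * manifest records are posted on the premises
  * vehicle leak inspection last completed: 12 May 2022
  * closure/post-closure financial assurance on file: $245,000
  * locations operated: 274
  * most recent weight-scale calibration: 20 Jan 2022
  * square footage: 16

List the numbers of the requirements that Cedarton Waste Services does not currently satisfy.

5, 10

1. weight-scale calibration 166 days ago vs limit 180 → met
2. vehicle leak inspection 54 days ago vs limit 60 → met
3. waste-hauler permit present → met
4. manifest records present → met
5. condition 'operates a transfer station' holds; spill-response plan absent → not met
6. route audit 54 days ago vs limit 60 → met
7. driver safety training 310 days ago vs limit 540 → met
8. closure/post-closure financial assurance $245,000 ≥ $200,000 → met
9. customer complaint log present → met
10. spill-response drill 33 days ago vs limit 30 → not met
Not met: 5, 10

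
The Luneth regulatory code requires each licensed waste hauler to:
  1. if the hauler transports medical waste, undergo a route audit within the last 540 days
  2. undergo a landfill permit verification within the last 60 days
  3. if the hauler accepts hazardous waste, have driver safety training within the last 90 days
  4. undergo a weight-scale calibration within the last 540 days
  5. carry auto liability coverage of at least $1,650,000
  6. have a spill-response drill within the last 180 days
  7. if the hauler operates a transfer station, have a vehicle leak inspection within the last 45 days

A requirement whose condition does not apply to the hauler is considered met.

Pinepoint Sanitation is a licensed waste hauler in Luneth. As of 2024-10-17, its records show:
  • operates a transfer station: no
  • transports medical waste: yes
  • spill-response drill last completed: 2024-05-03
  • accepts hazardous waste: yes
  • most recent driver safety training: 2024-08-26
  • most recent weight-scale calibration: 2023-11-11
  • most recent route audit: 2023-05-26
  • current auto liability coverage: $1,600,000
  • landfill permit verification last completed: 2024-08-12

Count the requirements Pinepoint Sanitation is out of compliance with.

1. condition 'transports medical waste' holds; route audit 510 days ago vs limit 540 → met
2. landfill permit verification 66 days ago vs limit 60 → not met
3. condition 'accepts hazardous waste' holds; driver safety training 52 days ago vs limit 90 → met
4. weight-scale calibration 341 days ago vs limit 540 → met
5. auto liability coverage $1,600,000 < $1,650,000 → not met
6. spill-response drill 167 days ago vs limit 180 → met
7. condition 'operates a transfer station' does not hold → requirement n/a → met
Not met: 2 of 7

2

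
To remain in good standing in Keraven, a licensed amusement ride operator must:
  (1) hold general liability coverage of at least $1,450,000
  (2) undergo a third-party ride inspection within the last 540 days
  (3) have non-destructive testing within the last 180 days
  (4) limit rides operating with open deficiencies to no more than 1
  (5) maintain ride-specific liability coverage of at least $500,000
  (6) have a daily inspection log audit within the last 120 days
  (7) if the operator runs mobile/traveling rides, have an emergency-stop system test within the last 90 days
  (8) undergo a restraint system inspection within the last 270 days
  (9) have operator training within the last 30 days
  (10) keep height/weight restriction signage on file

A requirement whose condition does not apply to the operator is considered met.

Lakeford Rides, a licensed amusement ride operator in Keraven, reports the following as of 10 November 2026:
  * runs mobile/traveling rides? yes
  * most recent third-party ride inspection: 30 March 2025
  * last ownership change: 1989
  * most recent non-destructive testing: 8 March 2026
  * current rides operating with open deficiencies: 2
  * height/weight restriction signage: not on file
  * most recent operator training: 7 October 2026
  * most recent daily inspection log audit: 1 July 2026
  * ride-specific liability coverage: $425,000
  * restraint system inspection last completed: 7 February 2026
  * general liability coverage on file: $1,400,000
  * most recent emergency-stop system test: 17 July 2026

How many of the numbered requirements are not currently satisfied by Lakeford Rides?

10

1. general liability coverage $1,400,000 < $1,450,000 → not met
2. third-party ride inspection 590 days ago vs limit 540 → not met
3. non-destructive testing 247 days ago vs limit 180 → not met
4. rides operating with open deficiencies 2 > 1 → not met
5. ride-specific liability coverage $425,000 < $500,000 → not met
6. daily inspection log audit 132 days ago vs limit 120 → not met
7. condition 'runs mobile/traveling rides' holds; emergency-stop system test 116 days ago vs limit 90 → not met
8. restraint system inspection 276 days ago vs limit 270 → not met
9. operator training 34 days ago vs limit 30 → not met
10. height/weight restriction signage absent → not met
Not met: 10 of 10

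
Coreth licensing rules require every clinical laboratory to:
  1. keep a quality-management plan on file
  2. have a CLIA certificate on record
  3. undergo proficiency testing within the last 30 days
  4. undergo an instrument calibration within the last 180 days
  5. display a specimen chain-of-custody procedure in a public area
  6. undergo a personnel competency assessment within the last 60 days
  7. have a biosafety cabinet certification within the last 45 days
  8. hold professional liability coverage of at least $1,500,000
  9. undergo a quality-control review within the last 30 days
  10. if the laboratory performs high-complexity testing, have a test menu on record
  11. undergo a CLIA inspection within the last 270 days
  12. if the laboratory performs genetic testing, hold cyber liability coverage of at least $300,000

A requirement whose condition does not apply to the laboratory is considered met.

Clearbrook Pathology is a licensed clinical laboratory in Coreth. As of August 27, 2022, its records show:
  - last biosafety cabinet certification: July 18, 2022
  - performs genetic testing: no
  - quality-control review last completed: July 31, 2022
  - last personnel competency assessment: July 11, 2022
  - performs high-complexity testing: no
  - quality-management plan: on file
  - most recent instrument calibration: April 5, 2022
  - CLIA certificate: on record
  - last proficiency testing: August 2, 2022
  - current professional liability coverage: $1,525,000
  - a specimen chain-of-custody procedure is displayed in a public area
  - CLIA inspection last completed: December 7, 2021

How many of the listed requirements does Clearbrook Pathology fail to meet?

0

1. quality-management plan present → met
2. CLIA certificate present → met
3. proficiency testing 25 days ago vs limit 30 → met
4. instrument calibration 144 days ago vs limit 180 → met
5. specimen chain-of-custody procedure present → met
6. personnel competency assessment 47 days ago vs limit 60 → met
7. biosafety cabinet certification 40 days ago vs limit 45 → met
8. professional liability coverage $1,525,000 ≥ $1,500,000 → met
9. quality-control review 27 days ago vs limit 30 → met
10. condition 'performs high-complexity testing' does not hold → requirement n/a → met
11. CLIA inspection 263 days ago vs limit 270 → met
12. condition 'performs genetic testing' does not hold → requirement n/a → met
Not met: 0 of 12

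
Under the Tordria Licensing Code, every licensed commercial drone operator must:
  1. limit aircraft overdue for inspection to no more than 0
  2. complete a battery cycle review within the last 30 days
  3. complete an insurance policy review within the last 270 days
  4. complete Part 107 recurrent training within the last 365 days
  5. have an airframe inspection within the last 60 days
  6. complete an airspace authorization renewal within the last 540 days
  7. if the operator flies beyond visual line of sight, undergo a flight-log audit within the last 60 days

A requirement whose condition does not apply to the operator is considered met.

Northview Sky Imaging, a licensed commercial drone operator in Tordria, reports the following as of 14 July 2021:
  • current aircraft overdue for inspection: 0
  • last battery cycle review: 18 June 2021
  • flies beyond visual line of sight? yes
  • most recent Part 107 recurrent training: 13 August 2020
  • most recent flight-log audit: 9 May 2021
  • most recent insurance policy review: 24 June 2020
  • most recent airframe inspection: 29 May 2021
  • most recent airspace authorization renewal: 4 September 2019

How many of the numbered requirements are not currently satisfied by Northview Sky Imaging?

3

1. aircraft overdue for inspection 0 ≤ 0 → met
2. battery cycle review 26 days ago vs limit 30 → met
3. insurance policy review 385 days ago vs limit 270 → not met
4. Part 107 recurrent training 335 days ago vs limit 365 → met
5. airframe inspection 46 days ago vs limit 60 → met
6. airspace authorization renewal 679 days ago vs limit 540 → not met
7. condition 'flies beyond visual line of sight' holds; flight-log audit 66 days ago vs limit 60 → not met
Not met: 3 of 7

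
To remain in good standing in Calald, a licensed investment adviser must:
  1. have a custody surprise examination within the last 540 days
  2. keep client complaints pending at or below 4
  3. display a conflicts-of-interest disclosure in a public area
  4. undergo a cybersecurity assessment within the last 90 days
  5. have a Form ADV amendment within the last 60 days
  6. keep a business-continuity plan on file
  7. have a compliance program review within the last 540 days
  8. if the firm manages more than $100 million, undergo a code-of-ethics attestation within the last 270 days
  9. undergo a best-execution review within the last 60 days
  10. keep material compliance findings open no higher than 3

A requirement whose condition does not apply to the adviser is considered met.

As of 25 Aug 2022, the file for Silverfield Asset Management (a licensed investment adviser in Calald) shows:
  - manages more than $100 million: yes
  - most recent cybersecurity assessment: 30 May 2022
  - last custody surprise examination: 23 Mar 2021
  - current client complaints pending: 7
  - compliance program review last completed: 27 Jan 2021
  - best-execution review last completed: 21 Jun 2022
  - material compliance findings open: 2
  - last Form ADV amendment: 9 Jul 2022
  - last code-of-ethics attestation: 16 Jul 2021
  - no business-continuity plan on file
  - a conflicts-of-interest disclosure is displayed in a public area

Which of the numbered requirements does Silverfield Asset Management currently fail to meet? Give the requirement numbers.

1. custody surprise examination 520 days ago vs limit 540 → met
2. client complaints pending 7 > 4 → not met
3. conflicts-of-interest disclosure present → met
4. cybersecurity assessment 87 days ago vs limit 90 → met
5. Form ADV amendment 47 days ago vs limit 60 → met
6. business-continuity plan absent → not met
7. compliance program review 575 days ago vs limit 540 → not met
8. condition 'manages more than $100 million' holds; code-of-ethics attestation 405 days ago vs limit 270 → not met
9. best-execution review 65 days ago vs limit 60 → not met
10. material compliance findings open 2 ≤ 3 → met
Not met: 2, 6, 7, 8, 9

2, 6, 7, 8, 9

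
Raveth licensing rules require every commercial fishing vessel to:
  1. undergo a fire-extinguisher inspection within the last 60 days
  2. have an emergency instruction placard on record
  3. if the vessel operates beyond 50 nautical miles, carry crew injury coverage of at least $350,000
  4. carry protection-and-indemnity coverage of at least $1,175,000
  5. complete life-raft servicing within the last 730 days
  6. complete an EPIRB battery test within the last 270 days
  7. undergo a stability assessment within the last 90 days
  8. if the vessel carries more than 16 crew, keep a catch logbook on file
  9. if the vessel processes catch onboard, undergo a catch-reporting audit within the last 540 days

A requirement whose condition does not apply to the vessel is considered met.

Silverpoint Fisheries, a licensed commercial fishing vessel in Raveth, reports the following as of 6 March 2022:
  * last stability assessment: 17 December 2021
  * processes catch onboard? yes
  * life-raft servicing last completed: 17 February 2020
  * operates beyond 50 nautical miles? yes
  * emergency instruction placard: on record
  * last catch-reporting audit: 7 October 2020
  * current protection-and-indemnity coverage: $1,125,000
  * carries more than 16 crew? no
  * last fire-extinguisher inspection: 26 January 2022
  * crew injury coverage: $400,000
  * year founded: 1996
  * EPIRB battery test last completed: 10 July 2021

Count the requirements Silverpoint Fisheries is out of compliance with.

2

1. fire-extinguisher inspection 39 days ago vs limit 60 → met
2. emergency instruction placard present → met
3. condition 'operates beyond 50 nautical miles' holds; crew injury coverage $400,000 ≥ $350,000 → met
4. protection-and-indemnity coverage $1,125,000 < $1,175,000 → not met
5. life-raft servicing 748 days ago vs limit 730 → not met
6. EPIRB battery test 239 days ago vs limit 270 → met
7. stability assessment 79 days ago vs limit 90 → met
8. condition 'carries more than 16 crew' does not hold → requirement n/a → met
9. condition 'processes catch onboard' holds; catch-reporting audit 515 days ago vs limit 540 → met
Not met: 2 of 9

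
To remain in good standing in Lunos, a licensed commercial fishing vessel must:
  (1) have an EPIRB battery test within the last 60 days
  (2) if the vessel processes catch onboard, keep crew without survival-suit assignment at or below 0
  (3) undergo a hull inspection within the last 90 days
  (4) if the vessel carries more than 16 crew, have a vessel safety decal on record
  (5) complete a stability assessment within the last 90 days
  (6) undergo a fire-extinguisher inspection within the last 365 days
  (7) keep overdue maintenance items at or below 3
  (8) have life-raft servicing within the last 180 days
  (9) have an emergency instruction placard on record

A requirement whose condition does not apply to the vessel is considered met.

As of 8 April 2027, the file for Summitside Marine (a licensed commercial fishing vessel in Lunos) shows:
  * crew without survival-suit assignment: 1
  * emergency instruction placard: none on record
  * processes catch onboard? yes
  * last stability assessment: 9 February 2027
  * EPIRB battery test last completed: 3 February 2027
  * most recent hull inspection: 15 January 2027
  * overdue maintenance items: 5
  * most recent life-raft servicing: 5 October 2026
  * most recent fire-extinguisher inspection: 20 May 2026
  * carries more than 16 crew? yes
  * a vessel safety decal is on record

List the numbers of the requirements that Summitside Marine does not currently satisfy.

1. EPIRB battery test 64 days ago vs limit 60 → not met
2. condition 'processes catch onboard' holds; crew without survival-suit assignment 1 > 0 → not met
3. hull inspection 83 days ago vs limit 90 → met
4. condition 'carries more than 16 crew' holds; vessel safety decal present → met
5. stability assessment 58 days ago vs limit 90 → met
6. fire-extinguisher inspection 323 days ago vs limit 365 → met
7. overdue maintenance items 5 > 3 → not met
8. life-raft servicing 185 days ago vs limit 180 → not met
9. emergency instruction placard absent → not met
Not met: 1, 2, 7, 8, 9

1, 2, 7, 8, 9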